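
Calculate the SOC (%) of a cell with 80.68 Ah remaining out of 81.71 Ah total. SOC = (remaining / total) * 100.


SOC = (remaining / total) * 100 = (80.68 / 81.71) * 100 = 98.74%

98.74%


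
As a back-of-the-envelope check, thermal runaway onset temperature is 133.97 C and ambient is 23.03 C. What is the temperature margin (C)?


Safety margin = 133.97 C - 23.03 C = 110.94 C

110.94 C


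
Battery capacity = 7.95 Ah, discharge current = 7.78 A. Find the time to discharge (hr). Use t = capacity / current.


Runtime = 7.95 Ah / 7.78 A = 1.022 hr

1.022 hr


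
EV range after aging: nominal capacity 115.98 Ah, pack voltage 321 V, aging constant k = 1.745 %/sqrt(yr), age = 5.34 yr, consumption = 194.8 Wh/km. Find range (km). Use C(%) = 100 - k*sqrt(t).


Step 1: capacity retention = 100 - 1.745 * sqrt(5.34) = 100 - 1.745 * 2.3108 = 95.968%
Step 2: C_now = 115.98 * 95.968/100 = 111.3 Ah
Step 3: E_pack = V * C_now = 321 * 111.3 = 35727 Wh
Step 4: range = E_pack / consumption = 35727 / 194.8 = 183.4 km

183.4 km


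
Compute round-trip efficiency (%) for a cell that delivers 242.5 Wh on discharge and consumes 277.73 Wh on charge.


eta_e = E_dis / E_chg * 100 = 242.5 / 277.73 * 100 = 87.32%

87.32%


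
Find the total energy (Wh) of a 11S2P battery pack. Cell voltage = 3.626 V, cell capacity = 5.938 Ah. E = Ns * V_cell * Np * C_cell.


E = Ns * Vcell * Np * Ccell = 11 * 3.626 * 2 * 5.938 = 473.7 Wh

473.7 Wh


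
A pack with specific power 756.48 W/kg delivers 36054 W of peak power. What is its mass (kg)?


m = P / SP = 36054 / 756.48 = 47.66 kg

47.66 kg


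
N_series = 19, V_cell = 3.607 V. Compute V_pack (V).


Series voltages add: 19 * 3.607 V = 68.533 V

68.533 V


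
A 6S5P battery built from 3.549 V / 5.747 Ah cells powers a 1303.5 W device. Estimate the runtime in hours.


Step 1: E_pack = Ns * V_cell * Np * C_cell = 6 * 3.549 * 5 * 5.747 = 611.88 Wh
Step 2: t = E_pack / P = 611.88 / 1303.5 = 0.4694 hr

0.4694 hr


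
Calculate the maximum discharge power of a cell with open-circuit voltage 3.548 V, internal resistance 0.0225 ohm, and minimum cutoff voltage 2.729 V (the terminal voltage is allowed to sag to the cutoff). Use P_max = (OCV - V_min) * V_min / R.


P_max = (OCV - V_min) * V_min / R = (3.548 - 2.729) * 2.729 / 0.0225 = 0.819 * 2.729 / 0.0225 = 99.34 W

99.34 W


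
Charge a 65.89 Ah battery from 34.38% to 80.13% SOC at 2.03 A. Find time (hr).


Step 1: dSOC = 80.13% - 34.38% = 45.75%
Step 2: delta_Ah = 65.89 * 45.75 / 100 = 30.145 Ah
Step 3: t = 30.145 / 2.03 = 14.85 hr

14.85 hr


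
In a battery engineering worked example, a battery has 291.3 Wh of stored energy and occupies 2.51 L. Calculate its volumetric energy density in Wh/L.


ED = E / V = 291.3 / 2.51 = 116.1 Wh/L

116.1 Wh/L


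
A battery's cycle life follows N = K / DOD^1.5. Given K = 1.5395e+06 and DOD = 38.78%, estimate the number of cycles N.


Step 1: DOD^1.5 = 38.78^1.5 = 241.5
Step 2: N = 1.5395e+06 / 241.5 = 6375 cycles

6375 cycles


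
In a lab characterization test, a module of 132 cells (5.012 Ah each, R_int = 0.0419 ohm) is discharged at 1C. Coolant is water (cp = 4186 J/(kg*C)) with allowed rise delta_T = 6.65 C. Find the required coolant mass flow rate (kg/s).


Step 1: I = 1 * 5.012 = 5.012 A
Step 2: Q_cell = I^2 * R = 5.012^2 * 0.0419 = 1.0525 W
Step 3: Q_total = 132 * 1.0525 = 138.93 W
Step 4: m_dot = Q_total / (cp * dT) = 138.93 / (4186 * 6.65) = 0.004991 kg/s

0.004991 kg/s


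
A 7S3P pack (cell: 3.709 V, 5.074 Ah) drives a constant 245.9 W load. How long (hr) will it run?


Step 1: E_pack = Ns * V_cell * Np * C_cell = 7 * 3.709 * 3 * 5.074 = 395.21 Wh
Step 2: t = E_pack / P = 395.21 / 245.9 = 1.607 hr

1.607 hr


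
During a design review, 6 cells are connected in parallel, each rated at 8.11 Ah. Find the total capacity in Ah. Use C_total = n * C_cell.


Parallel capacities add: 6 * 8.11 Ah = 48.66 Ah

48.66 Ah


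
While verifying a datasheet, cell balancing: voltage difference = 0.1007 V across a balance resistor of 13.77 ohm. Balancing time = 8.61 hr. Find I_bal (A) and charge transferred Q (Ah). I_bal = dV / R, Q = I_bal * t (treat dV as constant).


First, Ohm's law: I_bal = 0.1007 V / 13.77 ohm = 0.007313 A
Then Q = I * t = 0.007313 A * 8.61 hr = 0.06296 Ah

I=0.007313 A, Q=0.06296 Ah


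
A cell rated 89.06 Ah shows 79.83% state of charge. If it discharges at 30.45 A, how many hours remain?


Step 1: remaining = SOC/100 * C_total = 79.83/100 * 89.06 = 71.097 Ah
Step 2: t = remaining / I = 71.097 / 30.45 = 2.335 hr

2.335 hr


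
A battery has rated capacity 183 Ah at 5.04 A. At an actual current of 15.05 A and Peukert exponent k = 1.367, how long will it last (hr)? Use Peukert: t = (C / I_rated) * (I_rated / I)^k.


t_rated = C / I_rated = 183 / 5.04 = 36.31 hr
(I_rated/I)^k = (0.33488)^1.367 = 0.22414
t = t_rated * (I_rated/I)^k = 36.31 * 0.22414 = 8.139 hr

8.139 hr


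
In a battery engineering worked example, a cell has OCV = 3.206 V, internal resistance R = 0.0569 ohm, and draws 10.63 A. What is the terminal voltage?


IR drop = 10.63 * 0.0569 = 0.60485 V
V = 3.206 - 0.60485 = 2.601 V

2.601 V


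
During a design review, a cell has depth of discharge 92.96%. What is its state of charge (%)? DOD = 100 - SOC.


SOC = 100 - DOD = 100 - 92.96 = 7.04%

7.04%


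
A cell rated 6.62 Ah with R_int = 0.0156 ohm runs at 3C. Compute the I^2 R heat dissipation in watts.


Step 1: I = C_rate * capacity = 3 * 6.62 = 19.86 A
Step 2: Q = I^2 * R = 19.86^2 * 0.0156 = 394.42 * 0.0156 = 6.153 W

6.153 W


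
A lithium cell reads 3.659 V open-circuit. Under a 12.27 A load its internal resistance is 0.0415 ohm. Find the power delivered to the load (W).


Step 1: V_terminal = OCV - I*R = 3.659 - 12.27 * 0.0415 = 3.1498 V
Step 2: P_out = V_terminal * I = 3.1498 * 12.27 = 38.65 W

38.65 W


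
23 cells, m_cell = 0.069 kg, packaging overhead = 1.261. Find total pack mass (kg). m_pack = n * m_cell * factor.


m_pack = n * m_cell * overhead = 23 * 0.069 * 1.261 = 2.001 kg

2.001 kg


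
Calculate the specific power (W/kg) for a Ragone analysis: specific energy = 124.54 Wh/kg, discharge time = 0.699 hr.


P_specific = E / t = 124.54 / 0.699 = 178.2 W/kg

178.2 W/kg


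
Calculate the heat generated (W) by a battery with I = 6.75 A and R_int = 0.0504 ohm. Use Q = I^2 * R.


I^2 = 45.563
Q = 45.563 * 0.0504 = 2.296 W

2.296 W


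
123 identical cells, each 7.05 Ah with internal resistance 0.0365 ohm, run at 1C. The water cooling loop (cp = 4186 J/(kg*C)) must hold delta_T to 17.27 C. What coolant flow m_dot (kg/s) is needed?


Step 1: I = 1 * 7.05 = 7.05 A
Step 2: Q_cell = I^2 * R = 7.05^2 * 0.0365 = 1.8141 W
Step 3: Q_total = 123 * 1.8141 = 223.13 W
Step 4: m_dot = Q_total / (cp * dT) = 223.13 / (4186 * 17.27) = 0.003087 kg/s

0.003087 kg/s


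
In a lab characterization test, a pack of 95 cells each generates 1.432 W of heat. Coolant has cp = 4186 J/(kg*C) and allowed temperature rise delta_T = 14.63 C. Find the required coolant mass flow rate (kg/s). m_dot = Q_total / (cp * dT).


Step 1: Total heat Q = 95 * 1.432 W = 136.04 W
Step 2: denom = cp * dT = 4186 * 14.63 = 61241
Step 3: m_dot = 136.04 / 61241 = 0.002221 kg/s

0.002221 kg/s


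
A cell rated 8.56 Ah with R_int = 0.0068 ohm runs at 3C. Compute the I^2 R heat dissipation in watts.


Step 1: I = C_rate * capacity = 3 * 8.56 = 25.68 A
Step 2: Q = I^2 * R = 25.68^2 * 0.0068 = 659.46 * 0.0068 = 4.484 W

4.484 W


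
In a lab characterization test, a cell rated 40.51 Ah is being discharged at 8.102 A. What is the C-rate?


C_rate = I / capacity = 8.102 / 40.51 = 0.2C

0.2C


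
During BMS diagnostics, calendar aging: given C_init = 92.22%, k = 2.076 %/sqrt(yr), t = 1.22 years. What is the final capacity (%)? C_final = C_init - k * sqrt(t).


sqrt(t) = sqrt(1.22) = 1.1045
C_final = 92.22 - 2.076 * 1.1045 = 89.93%

89.93%


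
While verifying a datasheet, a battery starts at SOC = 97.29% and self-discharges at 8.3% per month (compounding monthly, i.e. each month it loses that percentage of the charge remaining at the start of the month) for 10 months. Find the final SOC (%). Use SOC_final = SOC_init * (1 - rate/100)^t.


Monthly retention factor = 1 - 8.3/100 = 0.917
Over 10 months: factor^10 = 0.42043
SOC_final = 97.29 * 0.42043 = 40.90%

40.90%


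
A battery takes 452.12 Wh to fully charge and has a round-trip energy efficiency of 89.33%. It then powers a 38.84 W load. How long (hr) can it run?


Step 1: E_discharge = eta/100 * E_charge = 89.33/100 * 452.12 = 403.88 Wh
Step 2: t = E_discharge / P = 403.88 / 38.84 = 10.40 hr

10.40 hr


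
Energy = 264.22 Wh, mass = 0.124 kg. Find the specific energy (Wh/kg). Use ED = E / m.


ED = E / m = 264.22 / 0.124 = 2131 Wh/kg

2131 Wh/kg


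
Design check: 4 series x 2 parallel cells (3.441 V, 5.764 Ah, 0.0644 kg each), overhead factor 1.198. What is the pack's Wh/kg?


Step 1: V_pack = 4 * 3.441 = 13.764 V
Step 2: C_pack = 2 * 5.764 = 11.528 Ah
Step 3: E_pack = V_pack * C_pack = 13.764 * 11.528 = 158.67 Wh
Step 4: m_pack = 4 * 2 * 0.0644 * 1.198 = 0.61721 kg
Step 5: ED = E_pack / m_pack = 158.67 / 0.61721 = 257.1 Wh/kg

257.1 Wh/kg


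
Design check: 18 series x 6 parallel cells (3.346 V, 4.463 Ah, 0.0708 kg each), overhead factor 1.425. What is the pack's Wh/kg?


Step 1: V_pack = 18 * 3.346 = 60.228 V
Step 2: C_pack = 6 * 4.463 = 26.778 Ah
Step 3: E_pack = V_pack * C_pack = 60.228 * 26.778 = 1612.8 Wh
Step 4: m_pack = 18 * 6 * 0.0708 * 1.425 = 10.896 kg
Step 5: ED = E_pack / m_pack = 1612.8 / 10.896 = 148.0 Wh/kg

148.0 Wh/kg


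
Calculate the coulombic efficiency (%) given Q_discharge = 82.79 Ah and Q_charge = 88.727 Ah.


eta_c = Q_dis / Q_chg * 100 = 82.79 / 88.727 * 100 = 93.31%

93.31%


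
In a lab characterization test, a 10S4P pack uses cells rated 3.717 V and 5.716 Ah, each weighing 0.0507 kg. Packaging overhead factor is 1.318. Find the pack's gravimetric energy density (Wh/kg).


Step 1: V_pack = 10 * 3.717 = 37.17 V
Step 2: C_pack = 4 * 5.716 = 22.864 Ah
Step 3: E_pack = V_pack * C_pack = 37.17 * 22.864 = 849.85 Wh
Step 4: m_pack = 10 * 4 * 0.0507 * 1.318 = 2.6729 kg
Step 5: ED = E_pack / m_pack = 849.85 / 2.6729 = 318.0 Wh/kg

318.0 Wh/kg


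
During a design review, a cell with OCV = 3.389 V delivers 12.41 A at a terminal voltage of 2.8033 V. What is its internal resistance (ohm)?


R = (OCV - V) / I = (3.389 - 2.8033) / 12.41 = 0.04720 ohm

0.04720 ohm


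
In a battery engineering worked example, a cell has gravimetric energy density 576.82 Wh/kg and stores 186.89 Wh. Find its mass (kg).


m = E / ED = 186.89 / 576.82 = 0.3240 kg

0.3240 kg


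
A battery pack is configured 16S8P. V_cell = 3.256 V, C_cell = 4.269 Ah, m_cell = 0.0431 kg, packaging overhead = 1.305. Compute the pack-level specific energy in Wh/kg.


Step 1: V_pack = 16 * 3.256 = 52.096 V
Step 2: C_pack = 8 * 4.269 = 34.152 Ah
Step 3: E_pack = V_pack * C_pack = 52.096 * 34.152 = 1779.2 Wh
Step 4: m_pack = 16 * 8 * 0.0431 * 1.305 = 7.1994 kg
Step 5: ED = E_pack / m_pack = 1779.2 / 7.1994 = 247.1 Wh/kg

247.1 Wh/kg


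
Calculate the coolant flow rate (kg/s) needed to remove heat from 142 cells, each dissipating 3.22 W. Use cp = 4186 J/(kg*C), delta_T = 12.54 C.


Step 1: Total heat Q = 142 * 3.22 W = 457.24 W
Step 2: denom = cp * dT = 4186 * 12.54 = 52492
Step 3: m_dot = 457.24 / 52492 = 0.008711 kg/s

0.008711 kg/s


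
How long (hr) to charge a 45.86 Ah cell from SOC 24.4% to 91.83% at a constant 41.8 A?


Step 1: dSOC = 91.83% - 24.4% = 67.43%
Step 2: delta_Ah = 45.86 * 67.43 / 100 = 30.923 Ah
Step 3: t = 30.923 / 41.8 = 0.7398 hr

0.7398 hr


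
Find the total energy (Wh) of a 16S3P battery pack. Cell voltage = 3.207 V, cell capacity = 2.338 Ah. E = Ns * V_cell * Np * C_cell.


V_pack = 16 * 3.207 = 51.312 V
C_pack = 3 * 2.338 = 7.014 Ah
E = V_pack * C_pack = 51.312 * 7.014 = 359.9 Wh

359.9 Wh


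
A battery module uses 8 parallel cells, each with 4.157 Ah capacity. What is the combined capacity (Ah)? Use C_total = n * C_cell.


Parallel capacities add: 8 * 4.157 Ah = 33.256 Ah

33.256 Ah


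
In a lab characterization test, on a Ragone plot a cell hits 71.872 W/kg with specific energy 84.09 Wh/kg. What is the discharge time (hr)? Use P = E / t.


t = E / P = 84.09 / 71.872 = 1.170 hr

1.170 hr


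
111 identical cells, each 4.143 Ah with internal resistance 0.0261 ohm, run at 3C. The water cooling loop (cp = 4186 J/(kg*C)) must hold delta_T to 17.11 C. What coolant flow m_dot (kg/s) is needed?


Step 1: I = 3 * 4.143 = 12.429 A
Step 2: Q_cell = I^2 * R = 12.429^2 * 0.0261 = 4.0319 W
Step 3: Q_total = 111 * 4.0319 = 447.54 W
Step 4: m_dot = Q_total / (cp * dT) = 447.54 / (4186 * 17.11) = 0.006249 kg/s

0.006249 kg/s


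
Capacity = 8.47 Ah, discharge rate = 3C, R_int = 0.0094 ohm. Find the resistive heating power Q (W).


Step 1: I = C_rate * capacity = 3 * 8.47 = 25.41 A
Step 2: Q = I^2 * R = 25.41^2 * 0.0094 = 645.67 * 0.0094 = 6.069 W

6.069 W


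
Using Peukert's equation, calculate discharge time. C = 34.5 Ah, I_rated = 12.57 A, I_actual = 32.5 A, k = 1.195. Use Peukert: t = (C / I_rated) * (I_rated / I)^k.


t_rated = C / I_rated = 34.5 / 12.57 = 2.7446 hr
(I_rated/I)^k = (0.38677)^1.195 = 0.32137
t = t_rated * (I_rated/I)^k = 2.7446 * 0.32137 = 0.8820 hr

0.8820 hr


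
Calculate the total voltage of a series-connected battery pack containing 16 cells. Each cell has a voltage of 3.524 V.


Series voltages add: 16 * 3.524 V = 56.384 V

56.384 V


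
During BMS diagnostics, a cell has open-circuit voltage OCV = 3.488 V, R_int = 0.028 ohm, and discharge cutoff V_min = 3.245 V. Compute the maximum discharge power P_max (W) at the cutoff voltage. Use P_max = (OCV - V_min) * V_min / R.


dV = OCV - V_min = 0.243 V (so I_max = dV / R)
P_max = dV * V_min / R = 0.243 * 3.245 / 0.028 = 28.16 W

28.16 W


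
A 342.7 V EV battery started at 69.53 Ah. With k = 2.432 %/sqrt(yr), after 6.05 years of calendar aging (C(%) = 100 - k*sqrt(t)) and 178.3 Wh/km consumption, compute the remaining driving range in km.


Step 1: capacity retention = 100 - 2.432 * sqrt(6.05) = 100 - 2.432 * 2.4597 = 94.018%
Step 2: C_now = 69.53 * 94.018/100 = 65.371 Ah
Step 3: E_pack = V * C_now = 342.7 * 65.371 = 22403 Wh
Step 4: range = E_pack / consumption = 22403 / 178.3 = 125.6 km

125.6 km


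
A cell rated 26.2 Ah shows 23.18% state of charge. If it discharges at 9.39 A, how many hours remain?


Step 1: remaining = SOC/100 * C_total = 23.18/100 * 26.2 = 6.0732 Ah
Step 2: t = remaining / I = 6.0732 / 9.39 = 0.6468 hr

0.6468 hr


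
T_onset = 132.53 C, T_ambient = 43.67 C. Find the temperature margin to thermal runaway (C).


Safety margin = 132.53 C - 43.67 C = 88.86 C

88.86 C


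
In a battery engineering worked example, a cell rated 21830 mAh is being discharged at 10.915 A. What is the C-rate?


Convert: capacity = 21830 mAh = 21.83 Ah
Rearranging: C_rate = 10.915 / 21.83 = 0.5C

0.5C


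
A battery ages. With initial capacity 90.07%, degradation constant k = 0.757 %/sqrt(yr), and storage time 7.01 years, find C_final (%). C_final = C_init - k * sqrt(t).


sqrt(t) = sqrt(7.01) = 2.6476
C_final = 90.07 - 0.757 * 2.6476 = 88.07%

88.07%


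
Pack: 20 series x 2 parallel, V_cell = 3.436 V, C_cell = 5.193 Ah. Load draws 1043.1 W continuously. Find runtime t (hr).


Step 1: E_pack = Ns * V_cell * Np * C_cell = 20 * 3.436 * 2 * 5.193 = 713.73 Wh
Step 2: t = E_pack / P = 713.73 / 1043.1 = 0.6842 hr

0.6842 hr


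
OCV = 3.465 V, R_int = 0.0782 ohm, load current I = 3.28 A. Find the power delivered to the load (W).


Step 1: V_terminal = OCV - I*R = 3.465 - 3.28 * 0.0782 = 3.2085 V
Step 2: P_out = V_terminal * I = 3.2085 * 3.28 = 10.52 W

10.52 W


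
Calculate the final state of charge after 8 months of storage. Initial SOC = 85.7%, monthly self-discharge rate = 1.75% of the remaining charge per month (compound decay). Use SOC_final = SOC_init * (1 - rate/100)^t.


Monthly retention factor = 1 - 1.75/100 = 0.9825
Over 8 months: factor^8 = 0.86828
SOC_final = 85.7 * 0.86828 = 74.41%

74.41%


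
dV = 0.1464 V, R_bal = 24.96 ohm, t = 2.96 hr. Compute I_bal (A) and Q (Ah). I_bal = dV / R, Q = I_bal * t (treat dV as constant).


First, Ohm's law: I_bal = 0.1464 V / 24.96 ohm = 0.0058654 A
Then Q = I * t = 0.0058654 A * 2.96 hr = 0.01736 Ah

I=0.0058654 A, Q=0.01736 Ah


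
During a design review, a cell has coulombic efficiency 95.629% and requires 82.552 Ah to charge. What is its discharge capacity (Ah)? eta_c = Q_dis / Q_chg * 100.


Q_dis = eta/100 * Q_chg = 95.629/100 * 82.552 = 78.94 Ah

78.94 Ah


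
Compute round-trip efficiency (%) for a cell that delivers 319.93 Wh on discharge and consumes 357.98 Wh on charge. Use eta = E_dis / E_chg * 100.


eta_e = E_dis / E_chg * 100 = 319.93 / 357.98 * 100 = 89.37%

89.37%


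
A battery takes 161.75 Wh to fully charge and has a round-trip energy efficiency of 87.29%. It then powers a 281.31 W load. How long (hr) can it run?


Step 1: E_discharge = eta/100 * E_charge = 87.29/100 * 161.75 = 141.19 Wh
Step 2: t = E_discharge / P = 141.19 / 281.31 = 0.5019 hr

0.5019 hr


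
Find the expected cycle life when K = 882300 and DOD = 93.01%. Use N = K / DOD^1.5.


Step 1: DOD^1.5 = 93.01^1.5 = 897
Step 2: N = 882300 / 897 = 983.6 cycles

983.6 cycles


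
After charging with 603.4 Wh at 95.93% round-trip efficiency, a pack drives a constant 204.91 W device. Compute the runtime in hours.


Step 1: E_discharge = eta/100 * E_charge = 95.93/100 * 603.4 = 578.84 Wh
Step 2: t = E_discharge / P = 578.84 / 204.91 = 2.825 hr

2.825 hr


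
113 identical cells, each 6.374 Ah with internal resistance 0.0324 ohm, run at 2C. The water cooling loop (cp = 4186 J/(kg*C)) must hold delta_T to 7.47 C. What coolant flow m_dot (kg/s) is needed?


Step 1: I = 2 * 6.374 = 12.748 A
Step 2: Q_cell = I^2 * R = 12.748^2 * 0.0324 = 5.2654 W
Step 3: Q_total = 113 * 5.2654 = 594.99 W
Step 4: m_dot = Q_total / (cp * dT) = 594.99 / (4186 * 7.47) = 0.01903 kg/s

0.01903 kg/s


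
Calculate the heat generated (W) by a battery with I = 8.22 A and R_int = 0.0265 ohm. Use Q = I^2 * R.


Q = I^2 * R = 8.22^2 * 0.0265 = 1.791 W

1.791 W


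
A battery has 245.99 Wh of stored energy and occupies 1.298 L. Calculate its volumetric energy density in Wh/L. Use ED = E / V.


Volumetric ED = 245.99 Wh / 1.298 L = 189.5 Wh/L

189.5 Wh/L


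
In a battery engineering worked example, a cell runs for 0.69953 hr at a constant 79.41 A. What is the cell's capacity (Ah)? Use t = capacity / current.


C = I * t = 79.41 * 0.69953 = 55.55 Ah

55.55 Ah


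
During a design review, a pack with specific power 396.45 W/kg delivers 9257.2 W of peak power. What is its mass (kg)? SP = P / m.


m = P / SP = 9257.2 / 396.45 = 23.35 kg

23.35 kg


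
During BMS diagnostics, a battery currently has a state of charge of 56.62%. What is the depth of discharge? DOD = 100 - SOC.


Complement of SOC: DOD = 100% - 56.62% = 43.38%

43.38%


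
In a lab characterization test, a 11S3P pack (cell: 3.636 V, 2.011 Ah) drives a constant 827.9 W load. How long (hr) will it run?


Step 1: E_pack = Ns * V_cell * Np * C_cell = 11 * 3.636 * 3 * 2.011 = 241.3 Wh
Step 2: t = E_pack / P = 241.3 / 827.9 = 0.2915 hr

0.2915 hr


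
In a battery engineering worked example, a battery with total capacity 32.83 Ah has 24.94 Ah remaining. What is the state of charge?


SOC = (remaining / total) * 100 = (24.94 / 32.83) * 100 = 75.97%

75.97%


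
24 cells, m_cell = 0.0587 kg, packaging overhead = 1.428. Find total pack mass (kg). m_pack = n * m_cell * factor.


m_pack = n * m_cell * overhead = 24 * 0.0587 * 1.428 = 2.012 kg

2.012 kg


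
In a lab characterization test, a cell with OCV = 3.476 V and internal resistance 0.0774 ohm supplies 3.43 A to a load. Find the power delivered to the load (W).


Step 1: V_terminal = OCV - I*R = 3.476 - 3.43 * 0.0774 = 3.2105 V
Step 2: P_out = V_terminal * I = 3.2105 * 3.43 = 11.01 W

11.01 W


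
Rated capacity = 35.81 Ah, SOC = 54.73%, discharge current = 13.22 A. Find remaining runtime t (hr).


Step 1: remaining = SOC/100 * C_total = 54.73/100 * 35.81 = 19.599 Ah
Step 2: t = remaining / I = 19.599 / 13.22 = 1.483 hr

1.483 hr


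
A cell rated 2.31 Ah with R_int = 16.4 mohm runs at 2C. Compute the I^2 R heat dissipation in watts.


Convert: R = 16.4 mohm = 0.0164 ohm
Step 1: I = C_rate * capacity = 2 * 2.31 = 4.62 A
Step 2: Q = I^2 * R = 4.62^2 * 0.0164 = 21.344 * 0.0164 = 0.3500 W

0.3500 W


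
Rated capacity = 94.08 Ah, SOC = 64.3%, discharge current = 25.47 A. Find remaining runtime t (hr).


Step 1: remaining = SOC/100 * C_total = 64.3/100 * 94.08 = 60.493 Ah
Step 2: t = remaining / I = 60.493 / 25.47 = 2.375 hr

2.375 hr


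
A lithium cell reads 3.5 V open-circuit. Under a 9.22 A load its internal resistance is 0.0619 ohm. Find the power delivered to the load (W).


Step 1: V_terminal = OCV - I*R = 3.5 - 9.22 * 0.0619 = 2.9293 V
Step 2: P_out = V_terminal * I = 2.9293 * 9.22 = 27.01 W

27.01 W


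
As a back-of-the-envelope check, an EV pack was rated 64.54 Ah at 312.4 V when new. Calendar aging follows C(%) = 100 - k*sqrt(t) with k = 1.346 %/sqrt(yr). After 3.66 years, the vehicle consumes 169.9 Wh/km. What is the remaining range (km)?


Step 1: capacity retention = 100 - 1.346 * sqrt(3.66) = 100 - 1.346 * 1.9131 = 97.425%
Step 2: C_now = 64.54 * 97.425/100 = 62.878 Ah
Step 3: E_pack = V * C_now = 312.4 * 62.878 = 19643 Wh
Step 4: range = E_pack / consumption = 19643 / 169.9 = 115.6 km

115.6 km


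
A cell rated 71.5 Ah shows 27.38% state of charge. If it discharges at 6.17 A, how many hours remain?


Step 1: remaining = SOC/100 * C_total = 27.38/100 * 71.5 = 19.577 Ah
Step 2: t = remaining / I = 19.577 / 6.17 = 3.173 hr

3.173 hr


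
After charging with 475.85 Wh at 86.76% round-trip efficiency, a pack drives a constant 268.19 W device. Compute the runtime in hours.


Step 1: E_discharge = eta/100 * E_charge = 86.76/100 * 475.85 = 412.85 Wh
Step 2: t = E_discharge / P = 412.85 / 268.19 = 1.539 hr

1.539 hr


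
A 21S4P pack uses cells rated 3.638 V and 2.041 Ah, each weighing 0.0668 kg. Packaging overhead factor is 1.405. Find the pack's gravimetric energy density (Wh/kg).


Step 1: V_pack = 21 * 3.638 = 76.398 V
Step 2: C_pack = 4 * 2.041 = 8.164 Ah
Step 3: E_pack = V_pack * C_pack = 76.398 * 8.164 = 623.71 Wh
Step 4: m_pack = 21 * 4 * 0.0668 * 1.405 = 7.8837 kg
Step 5: ED = E_pack / m_pack = 623.71 / 7.8837 = 79.11 Wh/kg

79.11 Wh/kg


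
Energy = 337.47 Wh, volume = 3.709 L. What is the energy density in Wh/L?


ED = E / V = 337.47 / 3.709 = 90.99 Wh/L

90.99 Wh/L


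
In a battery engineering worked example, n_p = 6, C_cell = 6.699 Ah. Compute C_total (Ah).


Parallel capacities add: 6 * 6.699 Ah = 40.194 Ah

40.194 Ah


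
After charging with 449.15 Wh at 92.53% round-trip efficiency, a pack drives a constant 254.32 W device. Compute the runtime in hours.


Step 1: E_discharge = eta/100 * E_charge = 92.53/100 * 449.15 = 415.6 Wh
Step 2: t = E_discharge / P = 415.6 / 254.32 = 1.634 hr

1.634 hr


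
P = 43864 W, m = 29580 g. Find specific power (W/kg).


Convert: m = 29580 g = 29.58 kg
SP = P / m = 43864 / 29.58 = 1483 W/kg

1483 W/kg


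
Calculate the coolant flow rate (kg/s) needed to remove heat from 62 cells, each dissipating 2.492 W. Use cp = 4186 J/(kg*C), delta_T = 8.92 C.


Q_total = 62 * 2.492 = 154.5 W
m_dot = Q_total / (cp * dT) = 154.5 / (4186 * 8.92) = 0.004138 kg/s

0.004138 kg/s


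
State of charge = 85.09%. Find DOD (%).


DOD = 100 - SOC = 100 - 85.09 = 14.91%

14.91%


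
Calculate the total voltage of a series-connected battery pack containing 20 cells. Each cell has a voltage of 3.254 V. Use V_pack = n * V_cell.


Series voltages add: 20 * 3.254 V = 65.08 V

65.08 V


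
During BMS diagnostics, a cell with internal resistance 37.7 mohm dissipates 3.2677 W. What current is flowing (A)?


Convert: R = 37.7 mohm = 0.0377 ohm
I = sqrt(Q / R) = sqrt(3.2677 / 0.0377) = sqrt(86.676) = 9.310 A

9.310 A


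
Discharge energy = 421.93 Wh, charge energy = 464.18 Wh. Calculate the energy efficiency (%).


Round-trip efficiency = 421.93/464.18 * 100% = 90.90%

90.90%


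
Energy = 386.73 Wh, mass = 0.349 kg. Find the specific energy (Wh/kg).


Specific energy = 386.73 Wh / 0.349 kg = 1108 Wh/kg

1108 Wh/kg


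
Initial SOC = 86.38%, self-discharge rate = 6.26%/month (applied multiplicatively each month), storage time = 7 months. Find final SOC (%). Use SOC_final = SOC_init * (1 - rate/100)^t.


Monthly retention factor = 1 - 6.26/100 = 0.9374
Over 7 months: factor^7 = 0.63603
SOC_final = 86.38 * 0.63603 = 54.94%

54.94%


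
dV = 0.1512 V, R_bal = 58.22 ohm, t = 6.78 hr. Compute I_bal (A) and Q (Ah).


I_bal = dV / R = 0.1512 / 58.22 = 0.002597 A
Q = I_bal * t = 0.002597 * 6.78 = 0.01761 Ah

I=0.002597 A, Q=0.01761 Ah


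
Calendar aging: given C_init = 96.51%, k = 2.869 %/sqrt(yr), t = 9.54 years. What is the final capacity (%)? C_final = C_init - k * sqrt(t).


Step 1: sqrt(9.54 yr) = 3.0887
Step 2: drop = 2.869 * 3.0887 = 8.8615
Step 3: C_final = 96.51 - 8.8615 = 87.65%

87.65%


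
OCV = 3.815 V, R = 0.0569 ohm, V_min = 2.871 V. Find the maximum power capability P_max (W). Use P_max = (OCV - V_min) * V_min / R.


P_max = (OCV - V_min) * V_min / R = (3.815 - 2.871) * 2.871 / 0.0569 = 0.944 * 2.871 / 0.0569 = 47.63 W

47.63 W


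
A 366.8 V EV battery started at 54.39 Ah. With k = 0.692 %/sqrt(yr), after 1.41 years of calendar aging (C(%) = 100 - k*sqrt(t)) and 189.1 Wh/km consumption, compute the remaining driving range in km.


Step 1: capacity retention = 100 - 0.692 * sqrt(1.41) = 100 - 0.692 * 1.1874 = 99.178%
Step 2: C_now = 54.39 * 99.178/100 = 53.943 Ah
Step 3: E_pack = V * C_now = 366.8 * 53.943 = 19786 Wh
Step 4: range = E_pack / consumption = 19786 / 189.1 = 104.6 km

104.6 km


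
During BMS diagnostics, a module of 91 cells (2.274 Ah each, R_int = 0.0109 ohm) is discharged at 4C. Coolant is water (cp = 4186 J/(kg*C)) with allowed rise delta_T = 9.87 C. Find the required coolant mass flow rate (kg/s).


Step 1: I = 4 * 2.274 = 9.096 A
Step 2: Q_cell = I^2 * R = 9.096^2 * 0.0109 = 0.90184 W
Step 3: Q_total = 91 * 0.90184 = 82.067 W
Step 4: m_dot = Q_total / (cp * dT) = 82.067 / (4186 * 9.87) = 0.001986 kg/s

0.001986 kg/s


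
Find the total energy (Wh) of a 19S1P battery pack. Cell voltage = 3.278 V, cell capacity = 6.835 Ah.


E = Ns * Vcell * Np * Ccell = 19 * 3.278 * 1 * 6.835 = 425.7 Wh

425.7 Wh


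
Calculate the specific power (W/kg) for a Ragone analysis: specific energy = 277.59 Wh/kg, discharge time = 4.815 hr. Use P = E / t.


P_specific = E / t = 277.59 / 4.815 = 57.65 W/kg

57.65 W/kg


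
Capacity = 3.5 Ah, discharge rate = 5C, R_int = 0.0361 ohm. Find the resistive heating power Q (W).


Step 1: I = C_rate * capacity = 5 * 3.5 = 17.5 A
Step 2: Q = I^2 * R = 17.5^2 * 0.0361 = 306.25 * 0.0361 = 11.06 W

11.06 W


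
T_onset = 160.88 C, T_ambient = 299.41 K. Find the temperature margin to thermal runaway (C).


Convert: T_ambient = 299.41 K = 26.26 C
margin = 160.88 - 26.26 = 134.62 C

134.62 C


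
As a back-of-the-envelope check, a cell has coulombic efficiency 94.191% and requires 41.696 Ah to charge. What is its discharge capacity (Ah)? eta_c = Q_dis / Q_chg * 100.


Q_dis = eta/100 * Q_chg = 94.191/100 * 41.696 = 39.27 Ah

39.27 Ah


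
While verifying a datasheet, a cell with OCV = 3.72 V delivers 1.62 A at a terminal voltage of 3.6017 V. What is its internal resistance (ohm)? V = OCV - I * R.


R = (OCV - V) / I = (3.72 - 3.6017) / 1.62 = 0.07302 ohm

0.07302 ohm


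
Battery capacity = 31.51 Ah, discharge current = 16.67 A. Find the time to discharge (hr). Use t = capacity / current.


t = capacity / current = 31.51 / 16.67 = 1.890 hr

1.890 hr


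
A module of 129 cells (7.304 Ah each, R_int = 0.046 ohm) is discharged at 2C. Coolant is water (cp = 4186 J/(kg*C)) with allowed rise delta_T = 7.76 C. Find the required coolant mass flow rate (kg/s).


Step 1: I = 2 * 7.304 = 14.608 A
Step 2: Q_cell = I^2 * R = 14.608^2 * 0.046 = 9.8161 W
Step 3: Q_total = 129 * 9.8161 = 1266.3 W
Step 4: m_dot = Q_total / (cp * dT) = 1266.3 / (4186 * 7.76) = 0.03898 kg/s

0.03898 kg/s


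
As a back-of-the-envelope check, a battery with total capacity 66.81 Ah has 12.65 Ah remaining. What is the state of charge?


SOC% = 12.65 / 66.81 * 100 = 18.93%

18.93%


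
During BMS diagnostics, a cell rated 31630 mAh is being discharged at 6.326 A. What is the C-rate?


Convert: capacity = 31630 mAh = 31.63 Ah
Rearranging: C_rate = 6.326 / 31.63 = 0.2C

0.2C


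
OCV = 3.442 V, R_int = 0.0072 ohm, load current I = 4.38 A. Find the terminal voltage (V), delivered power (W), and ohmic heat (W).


Step 1: V_terminal = OCV - I*R = 3.442 - 4.38 * 0.0072 = 3.4105 V
Step 2: P_out = V_terminal * I = 3.4105 * 4.38 = 14.94 W
Step 3: Q = I^2 * R = 4.38^2 * 0.0072 = 0.1381 W

V=3.4105 V, P=14.94 W, Q=0.1381 W


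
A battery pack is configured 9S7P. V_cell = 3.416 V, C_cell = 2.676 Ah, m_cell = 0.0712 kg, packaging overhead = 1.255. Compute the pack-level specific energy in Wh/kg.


Step 1: V_pack = 9 * 3.416 = 30.744 V
Step 2: C_pack = 7 * 2.676 = 18.732 Ah
Step 3: E_pack = V_pack * C_pack = 30.744 * 18.732 = 575.9 Wh
Step 4: m_pack = 9 * 7 * 0.0712 * 1.255 = 5.6294 kg
Step 5: ED = E_pack / m_pack = 575.9 / 5.6294 = 102.3 Wh/kg

102.3 Wh/kg


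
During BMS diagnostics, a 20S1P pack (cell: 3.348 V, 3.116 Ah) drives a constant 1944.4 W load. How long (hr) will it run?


Step 1: E_pack = Ns * V_cell * Np * C_cell = 20 * 3.348 * 1 * 3.116 = 208.65 Wh
Step 2: t = E_pack / P = 208.65 / 1944.4 = 0.1073 hr

0.1073 hr


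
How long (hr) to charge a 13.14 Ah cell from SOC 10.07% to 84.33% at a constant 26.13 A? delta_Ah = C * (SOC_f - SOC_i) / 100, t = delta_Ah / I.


delta_Ah = 13.14 * (84.33 - 10.07) / 100 = 9.7578 Ah
t = delta_Ah / I = 9.7578 / 26.13 = 0.3734 hr

0.3734 hr


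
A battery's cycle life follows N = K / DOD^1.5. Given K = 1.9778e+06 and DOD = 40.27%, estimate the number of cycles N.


Step 1: DOD^1.5 = 40.27^1.5 = 255.55
Step 2: N = 1.9778e+06 / 255.55 = 7739 cycles

7739 cycles


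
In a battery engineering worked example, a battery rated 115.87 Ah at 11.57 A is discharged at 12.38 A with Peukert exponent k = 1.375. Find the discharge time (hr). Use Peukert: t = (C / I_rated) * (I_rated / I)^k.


Step 1: t_rated = C / I_rated = 115.87 / 11.57 = 10.015 hr
Step 2: ratio = 11.57 / 12.38 = 0.93457
Step 3: ratio^k = 0.93457^1.375 = 0.91115
Step 4: t = t_rated * ratio^k = 10.015 * 0.91115 = 9.125 hr

9.125 hr


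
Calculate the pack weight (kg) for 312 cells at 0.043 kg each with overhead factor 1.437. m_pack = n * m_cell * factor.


m_pack = n * m_cell * overhead = 312 * 0.043 * 1.437 = 19.28 kg

19.28 kg


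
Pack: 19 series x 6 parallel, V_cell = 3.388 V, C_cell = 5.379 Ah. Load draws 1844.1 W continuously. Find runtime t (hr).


Step 1: E_pack = Ns * V_cell * Np * C_cell = 19 * 3.388 * 6 * 5.379 = 2077.5 Wh
Step 2: t = E_pack / P = 2077.5 / 1844.1 = 1.127 hr

1.127 hr


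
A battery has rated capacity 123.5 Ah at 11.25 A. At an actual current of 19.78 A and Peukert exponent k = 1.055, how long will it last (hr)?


Step 1: t_rated = C / I_rated = 123.5 / 11.25 = 10.978 hr
Step 2: ratio = 11.25 / 19.78 = 0.56876
Step 3: ratio^k = 0.56876^1.055 = 0.55138
Step 4: t = t_rated * ratio^k = 10.978 * 0.55138 = 6.053 hr

6.053 hr


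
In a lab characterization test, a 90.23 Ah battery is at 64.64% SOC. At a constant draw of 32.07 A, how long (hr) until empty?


Step 1: remaining = SOC/100 * C_total = 64.64/100 * 90.23 = 58.325 Ah
Step 2: t = remaining / I = 58.325 / 32.07 = 1.819 hr

1.819 hr


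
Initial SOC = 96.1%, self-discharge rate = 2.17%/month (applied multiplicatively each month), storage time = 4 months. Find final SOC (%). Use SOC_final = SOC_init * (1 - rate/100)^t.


Monthly retention factor = 1 - 2.17/100 = 0.9783
Over 4 months: factor^4 = 0.91598
SOC_final = 96.1 * 0.91598 = 88.03%

88.03%


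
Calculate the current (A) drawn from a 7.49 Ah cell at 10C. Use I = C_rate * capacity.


At 10C: I = 10 * 7.49 Ah = 74.9 A

74.9 A


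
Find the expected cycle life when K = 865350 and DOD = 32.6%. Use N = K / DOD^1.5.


DOD^1.5 = 186.13
N = K / DOD^1.5 = 865350 / 186.13 = 4649

4649 cycles


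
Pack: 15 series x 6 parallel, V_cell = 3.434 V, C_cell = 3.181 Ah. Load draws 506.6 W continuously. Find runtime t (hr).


Step 1: E_pack = Ns * V_cell * Np * C_cell = 15 * 3.434 * 6 * 3.181 = 983.12 Wh
Step 2: t = E_pack / P = 983.12 / 506.6 = 1.941 hr

1.941 hr


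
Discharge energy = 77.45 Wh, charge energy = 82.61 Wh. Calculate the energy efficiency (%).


eta_e = E_dis / E_chg * 100 = 77.45 / 82.61 * 100 = 93.75%

93.75%


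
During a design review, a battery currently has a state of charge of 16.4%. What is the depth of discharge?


DOD = 100 - SOC = 100 - 16.4 = 83.6%

83.6%


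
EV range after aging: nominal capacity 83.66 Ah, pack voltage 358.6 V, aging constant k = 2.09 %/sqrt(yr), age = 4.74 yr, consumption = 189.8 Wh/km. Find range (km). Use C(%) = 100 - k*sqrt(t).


Step 1: capacity retention = 100 - 2.09 * sqrt(4.74) = 100 - 2.09 * 2.1772 = 95.45%
Step 2: C_now = 83.66 * 95.45/100 = 79.853 Ah
Step 3: E_pack = V * C_now = 358.6 * 79.853 = 28635 Wh
Step 4: range = E_pack / consumption = 28635 / 189.8 = 150.9 km

150.9 km


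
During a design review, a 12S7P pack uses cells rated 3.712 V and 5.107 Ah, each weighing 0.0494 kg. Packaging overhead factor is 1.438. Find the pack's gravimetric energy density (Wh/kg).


Step 1: V_pack = 12 * 3.712 = 44.544 V
Step 2: C_pack = 7 * 5.107 = 35.749 Ah
Step 3: E_pack = V_pack * C_pack = 44.544 * 35.749 = 1592.4 Wh
Step 4: m_pack = 12 * 7 * 0.0494 * 1.438 = 5.9671 kg
Step 5: ED = E_pack / m_pack = 1592.4 / 5.9671 = 266.9 Wh/kg

266.9 Wh/kg


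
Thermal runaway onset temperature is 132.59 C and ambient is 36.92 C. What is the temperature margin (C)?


Safety margin = 132.59 C - 36.92 C = 95.67 C

95.67 C


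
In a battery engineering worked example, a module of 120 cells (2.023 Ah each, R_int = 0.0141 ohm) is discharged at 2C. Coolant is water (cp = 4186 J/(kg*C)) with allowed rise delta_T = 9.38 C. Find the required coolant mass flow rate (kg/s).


Step 1: I = 2 * 2.023 = 4.046 A
Step 2: Q_cell = I^2 * R = 4.046^2 * 0.0141 = 0.23082 W
Step 3: Q_total = 120 * 0.23082 = 27.698 W
Step 4: m_dot = Q_total / (cp * dT) = 27.698 / (4186 * 9.38) = 7.054e-04 kg/s

7.054e-04 kg/s


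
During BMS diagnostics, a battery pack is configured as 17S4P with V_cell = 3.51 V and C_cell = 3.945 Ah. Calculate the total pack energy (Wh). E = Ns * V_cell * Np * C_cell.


E = Ns * Vcell * Np * Ccell = 17 * 3.51 * 4 * 3.945 = 941.6 Wh

941.6 Wh


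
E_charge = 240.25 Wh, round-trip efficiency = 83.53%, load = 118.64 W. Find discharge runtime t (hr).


Step 1: E_discharge = eta/100 * E_charge = 83.53/100 * 240.25 = 200.68 Wh
Step 2: t = E_discharge / P = 200.68 / 118.64 = 1.692 hr

1.692 hr


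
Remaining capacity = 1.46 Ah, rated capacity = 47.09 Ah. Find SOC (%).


SOC% = 1.46 / 47.09 * 100 = 3.100%

3.100%


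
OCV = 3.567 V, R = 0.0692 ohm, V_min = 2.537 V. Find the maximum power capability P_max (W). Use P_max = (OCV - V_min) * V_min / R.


dV = OCV - V_min = 1.03 V (so I_max = dV / R)
P_max = dV * V_min / R = 1.03 * 2.537 / 0.0692 = 37.76 W

37.76 W


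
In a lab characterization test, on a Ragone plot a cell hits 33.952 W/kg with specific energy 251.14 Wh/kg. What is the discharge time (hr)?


t = E / P = 251.14 / 33.952 = 7.397 hr

7.397 hr


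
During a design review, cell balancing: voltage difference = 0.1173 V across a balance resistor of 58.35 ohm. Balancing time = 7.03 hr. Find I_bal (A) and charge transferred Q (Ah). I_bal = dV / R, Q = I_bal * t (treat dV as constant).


I_bal = dV / R = 0.1173 / 58.35 = 0.0020103 A
Q = I_bal * t = 0.0020103 * 7.03 = 0.01413 Ah

I=0.0020103 A, Q=0.01413 Ah


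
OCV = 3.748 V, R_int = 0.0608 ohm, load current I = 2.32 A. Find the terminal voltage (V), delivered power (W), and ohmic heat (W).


Step 1: V_terminal = OCV - I*R = 3.748 - 2.32 * 0.0608 = 3.6069 V
Step 2: P_out = V_terminal * I = 3.6069 * 2.32 = 8.368 W
Step 3: Q = I^2 * R = 2.32^2 * 0.0608 = 0.3272 W

V=3.6069 V, P=8.368 W, Q=0.3272 W


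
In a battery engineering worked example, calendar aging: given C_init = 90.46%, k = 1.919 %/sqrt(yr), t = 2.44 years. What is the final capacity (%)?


Step 1: sqrt(2.44 yr) = 1.562
Step 2: drop = 1.919 * 1.562 = 2.9975
Step 3: C_final = 90.46 - 2.9975 = 87.46%

87.46%


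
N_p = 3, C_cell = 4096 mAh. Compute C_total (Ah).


Convert: C_cell = 4096 mAh = 4.096 Ah
C_total = 3 * 4.096 = 12.288 Ah

12.288 Ah


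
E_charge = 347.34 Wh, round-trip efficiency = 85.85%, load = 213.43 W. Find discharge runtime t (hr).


Step 1: E_discharge = eta/100 * E_charge = 85.85/100 * 347.34 = 298.19 Wh
Step 2: t = E_discharge / P = 298.19 / 213.43 = 1.397 hr

1.397 hr


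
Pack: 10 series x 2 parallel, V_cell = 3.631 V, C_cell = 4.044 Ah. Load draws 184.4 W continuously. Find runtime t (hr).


Step 1: E_pack = Ns * V_cell * Np * C_cell = 10 * 3.631 * 2 * 4.044 = 293.68 Wh
Step 2: t = E_pack / P = 293.68 / 184.4 = 1.593 hr

1.593 hr


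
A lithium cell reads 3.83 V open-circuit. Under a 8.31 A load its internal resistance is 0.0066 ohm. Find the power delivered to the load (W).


Step 1: V_terminal = OCV - I*R = 3.83 - 8.31 * 0.0066 = 3.7752 V
Step 2: P_out = V_terminal * I = 3.7752 * 8.31 = 31.37 W

31.37 W


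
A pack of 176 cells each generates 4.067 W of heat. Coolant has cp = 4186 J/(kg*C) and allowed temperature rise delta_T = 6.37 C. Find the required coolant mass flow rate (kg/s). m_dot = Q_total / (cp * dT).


Step 1: Total heat Q = 176 * 4.067 W = 715.79 W
Step 2: denom = cp * dT = 4186 * 6.37 = 26665
Step 3: m_dot = 715.79 / 26665 = 0.02684 kg/s

0.02684 kg/s


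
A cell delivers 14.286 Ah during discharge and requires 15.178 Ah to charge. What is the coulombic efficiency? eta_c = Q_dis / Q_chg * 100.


Coulombic efficiency = 14.286/15.178 * 100% = 94.12%

94.12%


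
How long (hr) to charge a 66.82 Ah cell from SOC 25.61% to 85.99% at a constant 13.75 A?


Step 1: dSOC = 85.99% - 25.61% = 60.38%
Step 2: delta_Ah = 66.82 * 60.38 / 100 = 40.346 Ah
Step 3: t = 40.346 / 13.75 = 2.934 hr

2.934 hr


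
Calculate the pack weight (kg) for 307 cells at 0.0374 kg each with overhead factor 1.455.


Cell mass sum = 307 * 0.0374 = 11.482 kg
With overhead 1.455: m_pack = 11.482 * 1.455 = 16.71 kg

16.71 kg


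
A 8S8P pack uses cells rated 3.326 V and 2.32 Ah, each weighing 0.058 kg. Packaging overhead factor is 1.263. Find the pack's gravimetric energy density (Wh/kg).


Step 1: V_pack = 8 * 3.326 = 26.608 V
Step 2: C_pack = 8 * 2.32 = 18.56 Ah
Step 3: E_pack = V_pack * C_pack = 26.608 * 18.56 = 493.84 Wh
Step 4: m_pack = 8 * 8 * 0.058 * 1.263 = 4.6883 kg
Step 5: ED = E_pack / m_pack = 493.84 / 4.6883 = 105.3 Wh/kg

105.3 Wh/kg


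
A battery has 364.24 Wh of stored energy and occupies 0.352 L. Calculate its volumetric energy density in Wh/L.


Volumetric ED = 364.24 Wh / 0.352 L = 1035 Wh/L

1035 Wh/L


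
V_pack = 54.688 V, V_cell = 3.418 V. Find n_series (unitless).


n = V_pack / V_cell = 54.688 / 3.418 = 16

16


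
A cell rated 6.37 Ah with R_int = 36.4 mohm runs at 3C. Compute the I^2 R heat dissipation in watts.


Convert: R = 36.4 mohm = 0.0364 ohm
Step 1: I = C_rate * capacity = 3 * 6.37 = 19.11 A
Step 2: Q = I^2 * R = 19.11^2 * 0.0364 = 365.19 * 0.0364 = 13.29 W

13.29 W
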